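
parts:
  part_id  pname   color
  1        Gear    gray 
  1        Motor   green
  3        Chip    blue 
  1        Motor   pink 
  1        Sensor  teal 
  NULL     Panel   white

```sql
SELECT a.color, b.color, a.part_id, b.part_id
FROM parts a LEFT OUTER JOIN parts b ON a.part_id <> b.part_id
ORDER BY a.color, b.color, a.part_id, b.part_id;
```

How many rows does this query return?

9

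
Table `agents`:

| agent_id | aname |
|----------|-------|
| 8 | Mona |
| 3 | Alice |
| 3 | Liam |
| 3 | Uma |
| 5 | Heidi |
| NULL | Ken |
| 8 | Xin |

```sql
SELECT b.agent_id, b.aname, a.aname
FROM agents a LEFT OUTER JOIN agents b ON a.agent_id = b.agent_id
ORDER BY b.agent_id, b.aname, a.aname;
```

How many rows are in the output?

15

LEFT JOIN keeps every row from `agents a`; unmatched rows get NULL for `agents b`'s columns.
Matching on a.agent_id = b.agent_id. A NULL in a compared column never satisfies the condition.
- a[0] agent_id=8 → 2 match(es) in b → 2 row(s).
- a[1] agent_id=3 → 3 match(es) in b → 3 row(s).
- a[2] agent_id=3 → 3 match(es) in b → 3 row(s).
- a[3] agent_id=3 → 3 match(es) in b → 3 row(s).
- a[4] agent_id=5 → 1 match(es) in b → 1 row(s).
- a[5] agent_id=NULL → no match; kept with NULLs on the b side.
- a[6] agent_id=8 → 2 match(es) in b → 2 row(s).
Total: 14 matched + 1 padded = 15 rows.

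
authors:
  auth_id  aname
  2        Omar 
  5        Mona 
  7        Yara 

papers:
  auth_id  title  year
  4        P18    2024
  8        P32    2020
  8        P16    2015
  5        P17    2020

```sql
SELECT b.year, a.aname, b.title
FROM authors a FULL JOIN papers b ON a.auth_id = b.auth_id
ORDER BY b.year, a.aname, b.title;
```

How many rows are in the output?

6

FULL OUTER JOIN keeps every row from both sides; unmatched rows get NULL for the other side's columns.
Matching on a.auth_id = b.auth_id.
- auth_id=2: no b row matches, row kept with b columns NULL.
- auth_id=5: 1 matching b row(s), so 1 row(s) emitted.
- auth_id=7: no b row matches, row kept with b columns NULL.
- plus 3 unmatched b row(s), each kept with NULL a columns.
Total: 1 matched + 5 padded = 6 rows.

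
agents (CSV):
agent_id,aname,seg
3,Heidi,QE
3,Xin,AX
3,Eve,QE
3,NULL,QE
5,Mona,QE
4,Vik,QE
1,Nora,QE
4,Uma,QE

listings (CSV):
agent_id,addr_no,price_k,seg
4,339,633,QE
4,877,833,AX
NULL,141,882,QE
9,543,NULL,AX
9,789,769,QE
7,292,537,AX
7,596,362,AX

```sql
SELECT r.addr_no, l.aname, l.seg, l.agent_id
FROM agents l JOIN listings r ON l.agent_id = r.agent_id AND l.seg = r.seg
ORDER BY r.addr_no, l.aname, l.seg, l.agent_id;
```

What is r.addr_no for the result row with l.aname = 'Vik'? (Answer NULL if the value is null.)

339

INNER JOIN keeps only pairs where the ON condition holds.
Matching on l.agent_id = r.agent_id AND l.seg = r.seg. A NULL in a compared column never satisfies the condition.
Matched pairs: 2.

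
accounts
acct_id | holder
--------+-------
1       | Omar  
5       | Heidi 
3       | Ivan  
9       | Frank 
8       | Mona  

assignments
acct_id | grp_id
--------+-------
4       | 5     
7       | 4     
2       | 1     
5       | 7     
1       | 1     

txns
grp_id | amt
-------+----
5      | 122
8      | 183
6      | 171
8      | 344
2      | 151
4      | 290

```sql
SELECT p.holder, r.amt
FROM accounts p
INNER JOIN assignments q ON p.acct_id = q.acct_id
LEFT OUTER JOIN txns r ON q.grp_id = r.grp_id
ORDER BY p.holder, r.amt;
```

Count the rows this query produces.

2

Joins associate left-to-right: accounts INNER JOIN assignments on acct_id gives 2 intermediate row(s).
Then LEFT JOIN `txns r` on grp_id: each of those 2 rows is kept; rows whose q.grp_id has no match in r get NULL for r's columns.
Result: 2 row(s).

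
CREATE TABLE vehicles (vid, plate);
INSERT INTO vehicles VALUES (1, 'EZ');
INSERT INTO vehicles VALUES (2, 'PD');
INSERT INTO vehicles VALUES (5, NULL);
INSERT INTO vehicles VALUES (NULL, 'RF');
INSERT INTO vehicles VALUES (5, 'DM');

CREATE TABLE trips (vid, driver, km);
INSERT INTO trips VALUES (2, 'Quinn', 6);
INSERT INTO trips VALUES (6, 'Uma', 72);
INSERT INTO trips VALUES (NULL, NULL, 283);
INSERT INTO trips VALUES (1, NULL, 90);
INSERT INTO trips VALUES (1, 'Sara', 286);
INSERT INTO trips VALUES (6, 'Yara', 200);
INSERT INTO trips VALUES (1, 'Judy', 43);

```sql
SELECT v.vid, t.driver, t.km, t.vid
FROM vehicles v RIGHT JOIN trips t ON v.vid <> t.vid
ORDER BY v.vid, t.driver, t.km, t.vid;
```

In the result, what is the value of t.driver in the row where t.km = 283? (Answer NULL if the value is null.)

NULL

RIGHT JOIN keeps every row from `trips`; unmatched rows get NULL for `vehicles`'s columns.
Matching on v.vid <> t.vid. A NULL in a compared column never satisfies the condition.
- v (vid=1) pairs with 3 row(s) of t.
- v (vid=2) pairs with 5 row(s) of t.
- v (vid=5) pairs with 6 row(s) of t.
- v (vid=NULL) has no partner in t.
- v (vid=5) pairs with 6 row(s) of t.
- 1 row(s) from t found no v partner → padded with NULL.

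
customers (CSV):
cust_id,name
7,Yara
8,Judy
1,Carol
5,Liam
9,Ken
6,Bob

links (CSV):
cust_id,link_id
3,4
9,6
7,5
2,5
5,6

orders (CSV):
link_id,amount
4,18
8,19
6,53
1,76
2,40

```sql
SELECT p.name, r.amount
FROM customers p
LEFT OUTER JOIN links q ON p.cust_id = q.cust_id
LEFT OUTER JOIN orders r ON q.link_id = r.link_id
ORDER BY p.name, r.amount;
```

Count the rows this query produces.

Joins associate left-to-right: customers LEFT JOIN links on cust_id gives 6 intermediate row(s).
Then LEFT JOIN `orders r` on link_id: each of those 6 rows is kept; rows whose q.link_id has no match in r get NULL for r's columns.
Result: 6 row(s).

6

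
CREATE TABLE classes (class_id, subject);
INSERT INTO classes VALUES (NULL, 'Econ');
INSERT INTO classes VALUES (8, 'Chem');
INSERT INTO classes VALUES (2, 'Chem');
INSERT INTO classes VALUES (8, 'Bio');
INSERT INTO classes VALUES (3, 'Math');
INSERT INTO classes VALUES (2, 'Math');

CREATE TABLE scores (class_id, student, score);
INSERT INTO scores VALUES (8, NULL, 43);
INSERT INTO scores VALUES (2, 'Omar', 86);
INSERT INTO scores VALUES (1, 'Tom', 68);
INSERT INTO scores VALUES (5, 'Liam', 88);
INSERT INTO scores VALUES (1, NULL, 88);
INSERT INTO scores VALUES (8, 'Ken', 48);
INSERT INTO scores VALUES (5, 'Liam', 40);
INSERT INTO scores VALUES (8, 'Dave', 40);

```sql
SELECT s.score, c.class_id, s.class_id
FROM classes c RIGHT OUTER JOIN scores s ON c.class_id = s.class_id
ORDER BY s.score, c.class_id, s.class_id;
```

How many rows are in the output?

12

RIGHT JOIN keeps every row from `scores`; unmatched rows get NULL for `classes`'s columns.
Matching on c.class_id = s.class_id. A NULL in a compared column never satisfies the condition.
- c row (class_id=NULL): no match.
- c row (class_id=8): matches 3 s row(s) → 3 output row(s).
- c row (class_id=2): matches 1 s row(s) → 1 output row(s).
- c row (class_id=8): matches 3 s row(s) → 3 output row(s).
- c row (class_id=3): no match.
- c row (class_id=2): matches 1 s row(s) → 1 output row(s).
- 4 row(s) from s found no c partner → padded with NULL.
Total: 8 matched + 4 padded = 12 rows.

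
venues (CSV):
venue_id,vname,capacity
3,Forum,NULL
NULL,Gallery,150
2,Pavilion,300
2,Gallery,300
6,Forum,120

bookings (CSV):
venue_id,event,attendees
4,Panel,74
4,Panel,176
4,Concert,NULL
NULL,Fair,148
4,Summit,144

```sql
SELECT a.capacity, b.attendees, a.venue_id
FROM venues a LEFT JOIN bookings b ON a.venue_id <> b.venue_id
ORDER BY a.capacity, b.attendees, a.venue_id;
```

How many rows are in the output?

LEFT JOIN keeps every row from `venues`; unmatched rows get NULL for `bookings`'s columns.
Matching on a.venue_id <> b.venue_id. A NULL in a compared column never satisfies the condition.
- venue_id=3: 4 matching b row(s), so 4 row(s) emitted.
- venue_id=NULL: no b row matches, row kept with b columns NULL.
- venue_id=2: 4 matching b row(s), so 4 row(s) emitted.
- venue_id=2: 4 matching b row(s), so 4 row(s) emitted.
- venue_id=6: 4 matching b row(s), so 4 row(s) emitted.
Total: 16 matched + 1 padded = 17 rows.

17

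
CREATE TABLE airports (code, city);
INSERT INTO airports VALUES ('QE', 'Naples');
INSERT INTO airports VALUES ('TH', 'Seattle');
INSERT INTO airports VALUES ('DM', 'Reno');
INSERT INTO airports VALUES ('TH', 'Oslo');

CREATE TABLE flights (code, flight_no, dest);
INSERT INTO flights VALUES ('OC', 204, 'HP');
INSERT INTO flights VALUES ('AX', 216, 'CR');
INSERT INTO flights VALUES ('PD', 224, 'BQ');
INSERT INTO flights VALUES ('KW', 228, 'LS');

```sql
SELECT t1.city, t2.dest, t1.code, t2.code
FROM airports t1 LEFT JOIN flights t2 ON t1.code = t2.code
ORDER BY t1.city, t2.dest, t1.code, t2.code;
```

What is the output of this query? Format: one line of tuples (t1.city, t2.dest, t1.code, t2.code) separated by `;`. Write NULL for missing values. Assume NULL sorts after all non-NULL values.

LEFT JOIN keeps every row from `airports`; unmatched rows get NULL for `flights`'s columns.
Matching on t1.code = t2.code.
- t1 (code=QE) has no partner → padded with NULL.
- t1 (code=TH) has no partner → padded with NULL.
- t1 (code=DM) has no partner → padded with NULL.
- t1 (code=TH) has no partner → padded with NULL.
After projecting and ordering:
t1.city | t2.dest | t1.code | t2.code
Naples | NULL | QE | NULL
Oslo | NULL | TH | NULL
Reno | NULL | DM | NULL
Seattle | NULL | TH | NULL

(Naples, NULL, QE, NULL); (Oslo, NULL, TH, NULL); (Reno, NULL, DM, NULL); (Seattle, NULL, TH, NULL)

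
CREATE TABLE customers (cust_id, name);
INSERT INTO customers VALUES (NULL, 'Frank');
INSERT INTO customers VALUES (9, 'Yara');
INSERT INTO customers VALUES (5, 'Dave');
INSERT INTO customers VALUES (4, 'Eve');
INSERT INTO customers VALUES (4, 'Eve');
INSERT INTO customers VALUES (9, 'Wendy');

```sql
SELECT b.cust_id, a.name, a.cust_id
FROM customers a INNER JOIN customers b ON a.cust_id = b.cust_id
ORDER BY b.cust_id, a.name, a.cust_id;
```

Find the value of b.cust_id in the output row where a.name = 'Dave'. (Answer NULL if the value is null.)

INNER JOIN keeps only pairs where the ON condition holds.
Matching on a.cust_id = b.cust_id. A NULL in a compared column never satisfies the condition.
Matched pairs: 9.

5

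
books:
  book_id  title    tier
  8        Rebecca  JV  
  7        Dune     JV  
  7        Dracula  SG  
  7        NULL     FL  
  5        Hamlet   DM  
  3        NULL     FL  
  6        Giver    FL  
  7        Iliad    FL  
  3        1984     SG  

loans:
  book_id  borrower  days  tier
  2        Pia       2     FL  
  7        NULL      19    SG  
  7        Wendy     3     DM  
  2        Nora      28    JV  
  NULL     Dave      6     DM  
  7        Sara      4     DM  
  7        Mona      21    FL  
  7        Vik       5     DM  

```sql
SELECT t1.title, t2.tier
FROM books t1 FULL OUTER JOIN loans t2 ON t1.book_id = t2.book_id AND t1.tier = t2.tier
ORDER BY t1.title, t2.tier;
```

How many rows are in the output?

15

FULL OUTER JOIN keeps every row from both sides; unmatched rows get NULL for the other side's columns.
Matching on t1.book_id = t2.book_id AND t1.tier = t2.tier. A NULL in a compared column never satisfies the condition.
- t1[0] book_id=8, tier=JV → no match; kept with NULLs on the t2 side.
- t1[1] book_id=7, tier=JV → no match; kept with NULLs on the t2 side.
- t1[2] book_id=7, tier=SG → 1 match(es) in t2 → 1 row(s).
- t1[3] book_id=7, tier=FL → 1 match(es) in t2 → 1 row(s).
- t1[4] book_id=5, tier=DM → no match; kept with NULLs on the t2 side.
- t1[5] book_id=3, tier=FL → no match; kept with NULLs on the t2 side.
- t1[6] book_id=6, tier=FL → no match; kept with NULLs on the t2 side.
- t1[7] book_id=7, tier=FL → 1 match(es) in t2 → 1 row(s).
- t1[8] book_id=3, tier=SG → no match; kept with NULLs on the t2 side.
- 6 row(s) from t2 found no t1 partner → padded with NULL.
Total: 3 matched + 12 padded = 15 rows.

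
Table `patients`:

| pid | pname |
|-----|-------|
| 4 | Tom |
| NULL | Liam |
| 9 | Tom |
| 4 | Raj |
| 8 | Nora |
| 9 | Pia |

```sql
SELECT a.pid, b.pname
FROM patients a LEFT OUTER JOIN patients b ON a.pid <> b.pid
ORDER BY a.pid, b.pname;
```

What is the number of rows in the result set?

LEFT JOIN keeps every row from `patients a`; unmatched rows get NULL for `patients b`'s columns.
Matching on a.pid <> b.pid. A NULL in a compared column never satisfies the condition.
Matched pairs: 16; unmatched a rows kept: 1.
Total: 16 matched + 1 padded = 17 rows.

17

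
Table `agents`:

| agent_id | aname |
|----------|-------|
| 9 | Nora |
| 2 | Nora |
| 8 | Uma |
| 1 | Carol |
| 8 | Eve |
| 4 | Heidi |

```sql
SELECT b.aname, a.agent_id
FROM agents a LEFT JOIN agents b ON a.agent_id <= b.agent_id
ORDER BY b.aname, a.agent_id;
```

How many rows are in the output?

LEFT JOIN keeps every row from `agents a`; unmatched rows get NULL for `agents b`'s columns.
Matching on a.agent_id <= b.agent_id.
- a (agent_id=9) pairs with 1 row(s) of b.
- a (agent_id=2) pairs with 5 row(s) of b.
- a (agent_id=8) pairs with 3 row(s) of b.
- a (agent_id=1) pairs with 6 row(s) of b.
- a (agent_id=8) pairs with 3 row(s) of b.
- a (agent_id=4) pairs with 4 row(s) of b.
Total: 22 rows.

22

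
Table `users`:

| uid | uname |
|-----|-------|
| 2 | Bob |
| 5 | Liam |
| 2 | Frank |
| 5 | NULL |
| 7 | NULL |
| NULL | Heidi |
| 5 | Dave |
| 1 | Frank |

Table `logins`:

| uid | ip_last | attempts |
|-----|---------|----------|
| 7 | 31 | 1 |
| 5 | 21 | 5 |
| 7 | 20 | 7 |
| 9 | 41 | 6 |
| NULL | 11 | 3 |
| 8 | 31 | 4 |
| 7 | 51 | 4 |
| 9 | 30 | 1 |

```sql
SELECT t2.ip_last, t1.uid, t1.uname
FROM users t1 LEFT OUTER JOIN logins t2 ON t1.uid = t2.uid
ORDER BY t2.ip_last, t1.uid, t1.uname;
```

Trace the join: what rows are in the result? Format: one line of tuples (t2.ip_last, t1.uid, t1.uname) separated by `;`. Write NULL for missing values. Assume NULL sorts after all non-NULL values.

(20, 7, NULL); (21, 5, Dave); (21, 5, Liam); (21, 5, NULL); (31, 7, NULL); (51, 7, NULL); (NULL, 1, Frank); (NULL, 2, Bob); (NULL, 2, Frank); (NULL, NULL, Heidi)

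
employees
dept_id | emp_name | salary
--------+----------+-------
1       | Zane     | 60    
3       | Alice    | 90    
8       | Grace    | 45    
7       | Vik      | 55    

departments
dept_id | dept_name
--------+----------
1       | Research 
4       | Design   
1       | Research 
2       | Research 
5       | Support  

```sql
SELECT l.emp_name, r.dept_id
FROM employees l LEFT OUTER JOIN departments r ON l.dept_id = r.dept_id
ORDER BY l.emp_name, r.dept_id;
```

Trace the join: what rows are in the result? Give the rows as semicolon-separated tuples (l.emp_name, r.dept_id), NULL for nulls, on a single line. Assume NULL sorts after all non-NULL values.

(Alice, NULL); (Grace, NULL); (Vik, NULL); (Zane, 1); (Zane, 1)

LEFT JOIN keeps every row from `employees`; unmatched rows get NULL for `departments`'s columns.
Matching on l.dept_id = r.dept_id.
- l row (dept_id=1): matches 2 r row(s) → 2 output row(s).
- l row (dept_id=3): no match → kept, r columns NULL.
- l row (dept_id=8): no match → kept, r columns NULL.
- l row (dept_id=7): no match → kept, r columns NULL.
After projecting and ordering:
l.emp_name | r.dept_id
Alice | NULL
Grace | NULL
Vik | NULL
Zane | 1
Zane | 1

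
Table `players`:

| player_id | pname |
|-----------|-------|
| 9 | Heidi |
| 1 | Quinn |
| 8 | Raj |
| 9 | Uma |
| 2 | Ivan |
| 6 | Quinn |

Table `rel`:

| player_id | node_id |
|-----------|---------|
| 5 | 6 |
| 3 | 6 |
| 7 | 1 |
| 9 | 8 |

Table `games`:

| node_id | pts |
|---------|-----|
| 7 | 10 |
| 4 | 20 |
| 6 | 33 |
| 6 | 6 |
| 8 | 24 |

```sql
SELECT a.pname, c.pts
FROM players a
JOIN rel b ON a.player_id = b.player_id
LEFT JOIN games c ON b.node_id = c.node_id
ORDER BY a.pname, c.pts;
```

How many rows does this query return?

2

Step 1 — a INNER JOIN b on player_id → 2 row(s).
Then LEFT JOIN `games c` on node_id: each of those 2 rows is kept; rows whose b.node_id has no match in c get NULL for c's columns.
Result: 2 row(s).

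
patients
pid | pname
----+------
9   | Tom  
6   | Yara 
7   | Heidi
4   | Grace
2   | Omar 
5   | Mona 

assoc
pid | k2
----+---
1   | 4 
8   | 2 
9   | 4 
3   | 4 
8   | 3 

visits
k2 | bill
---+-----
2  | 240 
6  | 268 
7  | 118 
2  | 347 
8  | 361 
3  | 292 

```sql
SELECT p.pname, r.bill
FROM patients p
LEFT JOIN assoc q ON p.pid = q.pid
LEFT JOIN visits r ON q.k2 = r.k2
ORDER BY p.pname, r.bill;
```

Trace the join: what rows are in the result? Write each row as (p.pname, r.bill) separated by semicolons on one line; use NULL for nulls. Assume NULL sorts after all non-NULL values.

Evaluate left to right. First `patients p LEFT JOIN assoc q` on pid: 6 row(s).
Then LEFT JOIN `visits r` on k2: each of those 6 rows is kept; rows whose q.k2 has no match in r get NULL for r's columns.

(Grace, NULL); (Heidi, NULL); (Mona, NULL); (Omar, NULL); (Tom, NULL); (Yara, NULL)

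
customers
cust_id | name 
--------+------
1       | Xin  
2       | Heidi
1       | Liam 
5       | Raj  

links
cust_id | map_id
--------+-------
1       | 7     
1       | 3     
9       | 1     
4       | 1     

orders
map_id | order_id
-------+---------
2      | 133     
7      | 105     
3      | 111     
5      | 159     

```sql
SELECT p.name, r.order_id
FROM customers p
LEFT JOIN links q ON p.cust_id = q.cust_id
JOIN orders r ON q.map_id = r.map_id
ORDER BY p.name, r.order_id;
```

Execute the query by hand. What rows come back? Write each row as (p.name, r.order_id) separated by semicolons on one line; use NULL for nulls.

Evaluate left to right. First `customers p LEFT JOIN links q` on cust_id: 6 row(s).
Then INNER JOIN `orders r` on map_id: keep only rows whose q.map_id appears in r.

(Liam, 105); (Liam, 111); (Xin, 105); (Xin, 111)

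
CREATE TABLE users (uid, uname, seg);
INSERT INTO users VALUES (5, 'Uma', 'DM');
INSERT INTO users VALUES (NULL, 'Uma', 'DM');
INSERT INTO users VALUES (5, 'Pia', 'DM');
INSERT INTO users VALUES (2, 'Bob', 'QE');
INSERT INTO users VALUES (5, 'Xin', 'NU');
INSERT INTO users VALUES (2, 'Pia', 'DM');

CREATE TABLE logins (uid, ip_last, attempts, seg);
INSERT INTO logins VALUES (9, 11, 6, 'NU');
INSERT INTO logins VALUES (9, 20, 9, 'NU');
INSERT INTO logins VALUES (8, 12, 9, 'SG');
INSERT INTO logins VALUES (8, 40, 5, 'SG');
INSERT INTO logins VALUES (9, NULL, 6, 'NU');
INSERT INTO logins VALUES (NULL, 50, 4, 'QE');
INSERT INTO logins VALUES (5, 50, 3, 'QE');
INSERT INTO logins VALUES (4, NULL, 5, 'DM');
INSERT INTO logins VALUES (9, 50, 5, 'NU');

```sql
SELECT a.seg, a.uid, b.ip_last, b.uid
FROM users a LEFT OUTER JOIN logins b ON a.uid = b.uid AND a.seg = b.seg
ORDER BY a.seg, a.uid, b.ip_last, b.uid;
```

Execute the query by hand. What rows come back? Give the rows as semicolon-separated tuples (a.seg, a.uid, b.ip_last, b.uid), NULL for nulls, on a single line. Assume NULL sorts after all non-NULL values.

LEFT JOIN keeps every row from `users`; unmatched rows get NULL for `logins`'s columns.
Matching on a.uid = b.uid AND a.seg = b.seg. A NULL in a compared column never satisfies the condition.
- a (uid=5, seg=DM) has no partner → padded with NULL.
- a (uid=NULL, seg=DM) has no partner → padded with NULL.
- a (uid=5, seg=DM) has no partner → padded with NULL.
- a (uid=2, seg=QE) has no partner → padded with NULL.
- a (uid=5, seg=NU) has no partner → padded with NULL.
- a (uid=2, seg=DM) has no partner → padded with NULL.
After projecting and ordering:
a.seg | a.uid | b.ip_last | b.uid
DM | 2 | NULL | NULL
DM | 5 | NULL | NULL
DM | 5 | NULL | NULL
DM | NULL | NULL | NULL
NU | 5 | NULL | NULL
QE | 2 | NULL | NULL

(DM, 2, NULL, NULL); (DM, 5, NULL, NULL); (DM, 5, NULL, NULL); (DM, NULL, NULL, NULL); (NU, 5, NULL, NULL); (QE, 2, NULL, NULL)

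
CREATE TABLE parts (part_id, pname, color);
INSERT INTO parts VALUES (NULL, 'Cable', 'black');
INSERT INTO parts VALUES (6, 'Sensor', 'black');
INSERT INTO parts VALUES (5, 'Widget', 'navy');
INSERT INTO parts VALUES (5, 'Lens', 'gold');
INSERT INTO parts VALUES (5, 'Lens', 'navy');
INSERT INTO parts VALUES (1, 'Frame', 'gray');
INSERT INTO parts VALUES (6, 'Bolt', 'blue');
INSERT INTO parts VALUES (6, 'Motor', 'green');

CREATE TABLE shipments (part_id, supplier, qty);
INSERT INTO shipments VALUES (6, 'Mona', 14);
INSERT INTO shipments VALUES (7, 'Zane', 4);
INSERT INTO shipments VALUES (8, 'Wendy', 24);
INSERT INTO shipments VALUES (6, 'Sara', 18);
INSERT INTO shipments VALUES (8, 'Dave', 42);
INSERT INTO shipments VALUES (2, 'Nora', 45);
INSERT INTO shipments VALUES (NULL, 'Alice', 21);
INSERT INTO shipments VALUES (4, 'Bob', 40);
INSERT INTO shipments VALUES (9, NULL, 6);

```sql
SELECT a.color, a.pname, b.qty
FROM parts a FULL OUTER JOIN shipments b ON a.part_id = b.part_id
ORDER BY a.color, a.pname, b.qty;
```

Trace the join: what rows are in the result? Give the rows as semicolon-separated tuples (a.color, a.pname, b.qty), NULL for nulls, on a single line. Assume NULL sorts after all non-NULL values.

FULL OUTER JOIN keeps every row from both sides; unmatched rows get NULL for the other side's columns.
Matching on a.part_id = b.part_id. A NULL in a compared column never satisfies the condition.
Matched pairs: 6; unmatched a rows kept: 5; unmatched b rows kept: 7.

(black, Cable, NULL); (black, Sensor, 14); (black, Sensor, 18); (blue, Bolt, 14); (blue, Bolt, 18); (gold, Lens, NULL); (gray, Frame, NULL); (green, Motor, 14); (green, Motor, 18); (navy, Lens, NULL); (navy, Widget, NULL); (NULL, NULL, 4); (NULL, NULL, 6); (NULL, NULL, 21); (NULL, NULL, 24); (NULL, NULL, 40); (NULL, NULL, 42); (NULL, NULL, 45)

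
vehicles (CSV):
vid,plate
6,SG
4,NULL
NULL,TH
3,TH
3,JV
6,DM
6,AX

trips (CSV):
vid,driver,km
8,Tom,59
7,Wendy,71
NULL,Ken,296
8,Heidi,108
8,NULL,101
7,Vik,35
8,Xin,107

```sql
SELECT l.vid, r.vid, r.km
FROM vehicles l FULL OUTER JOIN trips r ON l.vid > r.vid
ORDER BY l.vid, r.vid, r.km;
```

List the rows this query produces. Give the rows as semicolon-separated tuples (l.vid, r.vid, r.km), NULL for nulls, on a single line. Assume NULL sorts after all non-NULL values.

(3, NULL, NULL); (3, NULL, NULL); (4, NULL, NULL); (6, NULL, NULL); (6, NULL, NULL); (6, NULL, NULL); (NULL, 7, 35); (NULL, 7, 71); (NULL, 8, 59); (NULL, 8, 101); (NULL, 8, 107); (NULL, 8, 108); (NULL, NULL, 296); (NULL, NULL, NULL)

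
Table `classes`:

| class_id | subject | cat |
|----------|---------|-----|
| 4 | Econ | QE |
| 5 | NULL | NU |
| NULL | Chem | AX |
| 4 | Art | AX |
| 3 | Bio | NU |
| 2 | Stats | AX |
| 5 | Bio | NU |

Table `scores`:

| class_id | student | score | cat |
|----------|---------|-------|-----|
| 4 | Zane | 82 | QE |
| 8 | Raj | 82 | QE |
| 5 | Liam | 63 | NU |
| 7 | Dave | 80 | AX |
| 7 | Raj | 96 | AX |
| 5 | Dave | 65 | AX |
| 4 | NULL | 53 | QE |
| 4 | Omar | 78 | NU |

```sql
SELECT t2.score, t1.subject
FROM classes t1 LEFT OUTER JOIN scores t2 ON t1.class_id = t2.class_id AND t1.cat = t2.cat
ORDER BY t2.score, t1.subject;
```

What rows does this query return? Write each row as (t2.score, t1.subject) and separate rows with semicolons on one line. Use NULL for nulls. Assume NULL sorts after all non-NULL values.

LEFT JOIN keeps every row from `classes`; unmatched rows get NULL for `scores`'s columns.
Matching on t1.class_id = t2.class_id AND t1.cat = t2.cat. A NULL in a compared column never satisfies the condition.
- t1 row (class_id=4, cat=QE): matches 2 t2 row(s) → 2 output row(s).
- t1 row (class_id=5, cat=NU): matches 1 t2 row(s) → 1 output row(s).
- t1 row (class_id=NULL, cat=AX): no match → kept, t2 columns NULL.
- t1 row (class_id=4, cat=AX): no match → kept, t2 columns NULL.
- t1 row (class_id=3, cat=NU): no match → kept, t2 columns NULL.
- t1 row (class_id=2, cat=AX): no match → kept, t2 columns NULL.
- t1 row (class_id=5, cat=NU): matches 1 t2 row(s) → 1 output row(s).
After projecting and ordering:
t2.score | t1.subject
53 | Econ
63 | Bio
63 | NULL
82 | Econ
NULL | Art
NULL | Bio
NULL | Chem
NULL | Stats

(53, Econ); (63, Bio); (63, NULL); (82, Econ); (NULL, Art); (NULL, Bio); (NULL, Chem); (NULL, Stats)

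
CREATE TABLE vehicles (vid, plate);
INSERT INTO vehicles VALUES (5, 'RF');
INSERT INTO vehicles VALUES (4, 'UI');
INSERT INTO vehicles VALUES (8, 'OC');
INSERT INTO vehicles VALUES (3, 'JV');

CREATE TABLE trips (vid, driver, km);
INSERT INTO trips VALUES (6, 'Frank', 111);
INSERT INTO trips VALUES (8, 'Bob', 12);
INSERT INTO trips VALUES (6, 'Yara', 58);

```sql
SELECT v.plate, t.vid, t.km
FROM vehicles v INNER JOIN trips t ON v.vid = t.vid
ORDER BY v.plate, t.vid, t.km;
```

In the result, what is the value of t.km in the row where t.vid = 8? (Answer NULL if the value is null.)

12

INNER JOIN keeps only pairs where the ON condition holds.
Matching on v.vid = t.vid.
- v (vid=5) has no partner → excluded.
- v (vid=4) has no partner → excluded.
- v (vid=8) pairs with 1 row(s) of t.
- v (vid=3) has no partner → excluded.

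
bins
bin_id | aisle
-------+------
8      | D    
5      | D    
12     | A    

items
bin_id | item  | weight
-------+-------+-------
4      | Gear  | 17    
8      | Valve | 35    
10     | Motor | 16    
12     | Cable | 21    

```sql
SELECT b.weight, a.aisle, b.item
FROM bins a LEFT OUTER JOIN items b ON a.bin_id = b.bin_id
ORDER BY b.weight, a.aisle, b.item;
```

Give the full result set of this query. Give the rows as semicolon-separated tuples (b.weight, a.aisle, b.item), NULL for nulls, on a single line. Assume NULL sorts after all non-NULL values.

LEFT JOIN keeps every row from `bins`; unmatched rows get NULL for `items`'s columns.
Matching on a.bin_id = b.bin_id.
- bin_id=8: 1 matching b row(s), so 1 row(s) emitted.
- bin_id=5: no b row matches, row kept with b columns NULL.
- bin_id=12: 1 matching b row(s), so 1 row(s) emitted.
After projecting and ordering:
b.weight | a.aisle | b.item
21 | A | Cable
35 | D | Valve
NULL | D | NULL

(21, A, Cable); (35, D, Valve); (NULL, D, NULL)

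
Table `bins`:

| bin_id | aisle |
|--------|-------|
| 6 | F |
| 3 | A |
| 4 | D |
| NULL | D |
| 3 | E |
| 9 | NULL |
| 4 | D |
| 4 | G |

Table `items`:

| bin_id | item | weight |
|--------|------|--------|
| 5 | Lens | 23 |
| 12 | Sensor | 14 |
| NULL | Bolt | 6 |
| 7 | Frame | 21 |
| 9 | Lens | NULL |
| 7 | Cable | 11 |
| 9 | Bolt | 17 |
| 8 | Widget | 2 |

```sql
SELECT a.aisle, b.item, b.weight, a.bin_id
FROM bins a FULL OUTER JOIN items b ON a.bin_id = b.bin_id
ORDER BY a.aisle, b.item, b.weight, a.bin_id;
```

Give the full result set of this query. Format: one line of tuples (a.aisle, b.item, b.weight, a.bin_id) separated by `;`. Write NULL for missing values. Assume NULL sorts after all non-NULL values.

(A, NULL, NULL, 3); (D, NULL, NULL, 4); (D, NULL, NULL, 4); (D, NULL, NULL, NULL); (E, NULL, NULL, 3); (F, NULL, NULL, 6); (G, NULL, NULL, 4); (NULL, Bolt, 6, NULL); (NULL, Bolt, 17, 9); (NULL, Cable, 11, NULL); (NULL, Frame, 21, NULL); (NULL, Lens, 23, NULL); (NULL, Lens, NULL, 9); (NULL, Sensor, 14, NULL); (NULL, Widget, 2, NULL)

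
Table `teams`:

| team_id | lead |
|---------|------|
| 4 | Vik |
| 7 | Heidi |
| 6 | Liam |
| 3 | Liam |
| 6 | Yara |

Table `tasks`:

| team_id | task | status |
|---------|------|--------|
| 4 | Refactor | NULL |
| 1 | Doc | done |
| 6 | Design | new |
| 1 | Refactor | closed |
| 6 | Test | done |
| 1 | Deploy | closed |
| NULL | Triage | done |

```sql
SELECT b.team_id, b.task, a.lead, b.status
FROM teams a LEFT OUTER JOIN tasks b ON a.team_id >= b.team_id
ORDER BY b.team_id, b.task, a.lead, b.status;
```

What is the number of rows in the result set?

LEFT JOIN keeps every row from `teams`; unmatched rows get NULL for `tasks`'s columns.
Matching on a.team_id >= b.team_id. A NULL in a compared column never satisfies the condition.
- a row (team_id=4): matches 4 b row(s) → 4 output row(s).
- a row (team_id=7): matches 6 b row(s) → 6 output row(s).
- a row (team_id=6): matches 6 b row(s) → 6 output row(s).
- a row (team_id=3): matches 3 b row(s) → 3 output row(s).
- a row (team_id=6): matches 6 b row(s) → 6 output row(s).
Total: 25 rows.

25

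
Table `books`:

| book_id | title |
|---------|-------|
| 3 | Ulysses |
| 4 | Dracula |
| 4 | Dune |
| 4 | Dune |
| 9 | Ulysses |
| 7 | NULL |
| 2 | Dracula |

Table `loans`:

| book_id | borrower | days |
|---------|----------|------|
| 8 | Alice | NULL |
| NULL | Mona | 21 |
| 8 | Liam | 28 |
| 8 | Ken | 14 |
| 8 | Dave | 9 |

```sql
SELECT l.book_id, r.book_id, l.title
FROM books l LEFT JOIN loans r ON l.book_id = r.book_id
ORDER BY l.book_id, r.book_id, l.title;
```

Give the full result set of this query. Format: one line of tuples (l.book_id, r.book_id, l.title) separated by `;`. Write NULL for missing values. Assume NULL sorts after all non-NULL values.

LEFT JOIN keeps every row from `books`; unmatched rows get NULL for `loans`'s columns.
Matching on l.book_id = r.book_id. A NULL in a compared column never satisfies the condition.
- l (book_id=3) has no partner → padded with NULL.
- l (book_id=4) has no partner → padded with NULL.
- l (book_id=4) has no partner → padded with NULL.
- l (book_id=4) has no partner → padded with NULL.
- l (book_id=9) has no partner → padded with NULL.
- l (book_id=7) has no partner → padded with NULL.
- l (book_id=2) has no partner → padded with NULL.
After projecting and ordering:
l.book_id | r.book_id | l.title
2 | NULL | Dracula
3 | NULL | Ulysses
4 | NULL | Dracula
4 | NULL | Dune
4 | NULL | Dune
7 | NULL | NULL
9 | NULL | Ulysses

(2, NULL, Dracula); (3, NULL, Ulysses); (4, NULL, Dracula); (4, NULL, Dune); (4, NULL, Dune); (7, NULL, NULL); (9, NULL, Ulysses)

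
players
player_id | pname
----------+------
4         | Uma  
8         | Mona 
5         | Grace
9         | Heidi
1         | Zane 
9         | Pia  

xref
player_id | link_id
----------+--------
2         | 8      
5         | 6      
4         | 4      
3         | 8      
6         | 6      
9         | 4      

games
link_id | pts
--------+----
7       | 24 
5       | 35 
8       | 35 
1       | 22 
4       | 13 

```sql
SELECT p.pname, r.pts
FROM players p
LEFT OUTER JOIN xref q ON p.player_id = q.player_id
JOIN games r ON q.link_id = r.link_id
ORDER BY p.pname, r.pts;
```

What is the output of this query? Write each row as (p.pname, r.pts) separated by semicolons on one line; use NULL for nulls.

Evaluate left to right. First `players p LEFT JOIN xref q` on player_id: 6 row(s).
Then INNER JOIN `games r` on link_id: keep only rows whose q.link_id appears in r.

(Heidi, 13); (Pia, 13); (Uma, 13)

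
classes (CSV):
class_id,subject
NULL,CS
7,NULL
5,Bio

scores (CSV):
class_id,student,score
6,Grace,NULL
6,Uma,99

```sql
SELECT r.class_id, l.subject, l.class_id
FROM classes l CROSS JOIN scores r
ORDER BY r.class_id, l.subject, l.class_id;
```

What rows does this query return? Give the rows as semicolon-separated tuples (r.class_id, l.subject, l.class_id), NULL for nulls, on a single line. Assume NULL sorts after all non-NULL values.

(6, Bio, 5); (6, Bio, 5); (6, CS, NULL); (6, CS, NULL); (6, NULL, 7); (6, NULL, 7)

CROSS JOIN pairs every row of `classes` with every row of `scores`: 3 × 2 = 6 rows.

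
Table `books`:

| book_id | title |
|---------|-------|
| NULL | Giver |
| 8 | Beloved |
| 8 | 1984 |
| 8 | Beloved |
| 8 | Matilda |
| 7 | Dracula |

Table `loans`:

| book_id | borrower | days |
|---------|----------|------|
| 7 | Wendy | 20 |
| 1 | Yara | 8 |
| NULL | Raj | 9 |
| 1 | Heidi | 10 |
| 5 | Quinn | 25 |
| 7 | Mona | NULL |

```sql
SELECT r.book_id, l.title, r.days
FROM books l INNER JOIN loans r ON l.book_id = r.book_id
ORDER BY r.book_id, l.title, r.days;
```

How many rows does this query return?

2

INNER JOIN keeps only pairs where the ON condition holds.
Matching on l.book_id = r.book_id. A NULL in a compared column never satisfies the condition.
- book_id=NULL: no matching r row, dropped.
- book_id=8: no matching r row, dropped.
- book_id=8: no matching r row, dropped.
- book_id=8: no matching r row, dropped.
- book_id=8: no matching r row, dropped.
- book_id=7: 2 matching r row(s), so 2 row(s) emitted.
Total: 2 rows.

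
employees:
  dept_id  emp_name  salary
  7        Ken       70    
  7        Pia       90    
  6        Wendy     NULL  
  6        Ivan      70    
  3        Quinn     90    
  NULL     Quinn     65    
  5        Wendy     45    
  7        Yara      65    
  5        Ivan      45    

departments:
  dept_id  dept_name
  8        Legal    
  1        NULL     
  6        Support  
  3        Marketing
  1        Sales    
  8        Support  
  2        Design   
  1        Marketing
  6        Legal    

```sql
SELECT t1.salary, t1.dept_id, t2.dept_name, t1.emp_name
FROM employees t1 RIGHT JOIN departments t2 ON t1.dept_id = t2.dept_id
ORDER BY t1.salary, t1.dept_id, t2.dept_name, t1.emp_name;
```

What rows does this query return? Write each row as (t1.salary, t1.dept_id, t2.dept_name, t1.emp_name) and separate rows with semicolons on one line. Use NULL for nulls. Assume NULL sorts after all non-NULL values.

RIGHT JOIN keeps every row from `departments`; unmatched rows get NULL for `employees`'s columns.
Matching on t1.dept_id = t2.dept_id. A NULL in a compared column never satisfies the condition.
Matched pairs: 5; unmatched t2 rows kept: 6.

(70, 6, Legal, Ivan); (70, 6, Support, Ivan); (90, 3, Marketing, Quinn); (NULL, 6, Legal, Wendy); (NULL, 6, Support, Wendy); (NULL, NULL, Design, NULL); (NULL, NULL, Legal, NULL); (NULL, NULL, Marketing, NULL); (NULL, NULL, Sales, NULL); (NULL, NULL, Support, NULL); (NULL, NULL, NULL, NULL)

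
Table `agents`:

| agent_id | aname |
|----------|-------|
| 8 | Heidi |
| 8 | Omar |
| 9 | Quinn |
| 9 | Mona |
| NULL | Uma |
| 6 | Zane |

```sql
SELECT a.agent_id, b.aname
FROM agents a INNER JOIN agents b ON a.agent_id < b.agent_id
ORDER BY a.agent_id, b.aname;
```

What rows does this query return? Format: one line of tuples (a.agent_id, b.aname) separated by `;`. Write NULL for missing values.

(6, Heidi); (6, Mona); (6, Omar); (6, Quinn); (8, Mona); (8, Mona); (8, Quinn); (8, Quinn)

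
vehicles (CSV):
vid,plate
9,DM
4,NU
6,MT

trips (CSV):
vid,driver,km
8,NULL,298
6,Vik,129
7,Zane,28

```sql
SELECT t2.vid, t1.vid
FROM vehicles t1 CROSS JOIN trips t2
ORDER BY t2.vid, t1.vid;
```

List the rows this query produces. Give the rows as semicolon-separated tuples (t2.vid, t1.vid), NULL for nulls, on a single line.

CROSS JOIN pairs every row of `vehicles` with every row of `trips`: 3 × 3 = 9 rows.
After projecting and ordering:
t2.vid | t1.vid
6 | 4
6 | 6
6 | 9
7 | 4
7 | 6
7 | 9
8 | 4
8 | 6
8 | 9

(6, 4); (6, 6); (6, 9); (7, 4); (7, 6); (7, 9); (8, 4); (8, 6); (8, 9)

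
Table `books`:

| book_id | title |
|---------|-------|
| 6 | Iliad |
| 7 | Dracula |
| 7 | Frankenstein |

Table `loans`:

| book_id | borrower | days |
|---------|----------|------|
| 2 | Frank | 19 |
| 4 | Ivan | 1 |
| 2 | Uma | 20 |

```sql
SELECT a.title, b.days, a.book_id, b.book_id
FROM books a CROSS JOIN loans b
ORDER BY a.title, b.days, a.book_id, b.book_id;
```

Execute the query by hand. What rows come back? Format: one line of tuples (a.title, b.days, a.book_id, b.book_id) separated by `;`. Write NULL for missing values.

(Dracula, 1, 7, 4); (Dracula, 19, 7, 2); (Dracula, 20, 7, 2); (Frankenstein, 1, 7, 4); (Frankenstein, 19, 7, 2); (Frankenstein, 20, 7, 2); (Iliad, 1, 6, 4); (Iliad, 19, 6, 2); (Iliad, 20, 6, 2)

CROSS JOIN pairs every row of `books` with every row of `loans`: 3 × 3 = 9 rows.
After projecting and ordering:
a.title | b.days | a.book_id | b.book_id
Dracula | 1 | 7 | 4
Dracula | 19 | 7 | 2
Dracula | 20 | 7 | 2
Frankenstein | 1 | 7 | 4
Frankenstein | 19 | 7 | 2
Frankenstein | 20 | 7 | 2
Iliad | 1 | 6 | 4
Iliad | 19 | 6 | 2
Iliad | 20 | 6 | 2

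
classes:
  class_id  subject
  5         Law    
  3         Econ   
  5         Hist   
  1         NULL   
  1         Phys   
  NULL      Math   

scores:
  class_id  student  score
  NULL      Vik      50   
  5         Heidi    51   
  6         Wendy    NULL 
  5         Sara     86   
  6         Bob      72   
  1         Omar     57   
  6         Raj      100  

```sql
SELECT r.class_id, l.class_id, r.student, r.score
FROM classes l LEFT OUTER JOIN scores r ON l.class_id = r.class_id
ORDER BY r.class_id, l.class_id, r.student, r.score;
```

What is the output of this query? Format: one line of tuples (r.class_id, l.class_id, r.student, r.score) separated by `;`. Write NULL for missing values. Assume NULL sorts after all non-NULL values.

LEFT JOIN keeps every row from `classes`; unmatched rows get NULL for `scores`'s columns.
Matching on l.class_id = r.class_id. A NULL in a compared column never satisfies the condition.
Matched pairs: 6; unmatched l rows kept: 2.

(1, 1, Omar, 57); (1, 1, Omar, 57); (5, 5, Heidi, 51); (5, 5, Heidi, 51); (5, 5, Sara, 86); (5, 5, Sara, 86); (NULL, 3, NULL, NULL); (NULL, NULL, NULL, NULL)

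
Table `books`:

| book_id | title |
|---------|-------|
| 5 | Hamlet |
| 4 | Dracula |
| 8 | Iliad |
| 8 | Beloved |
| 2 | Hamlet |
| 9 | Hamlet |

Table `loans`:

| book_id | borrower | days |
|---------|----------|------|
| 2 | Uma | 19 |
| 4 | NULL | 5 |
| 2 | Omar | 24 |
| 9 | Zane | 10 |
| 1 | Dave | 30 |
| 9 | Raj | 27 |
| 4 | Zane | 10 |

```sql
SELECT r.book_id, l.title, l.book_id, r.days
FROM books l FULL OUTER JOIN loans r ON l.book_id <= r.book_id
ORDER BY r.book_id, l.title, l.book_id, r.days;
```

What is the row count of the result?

19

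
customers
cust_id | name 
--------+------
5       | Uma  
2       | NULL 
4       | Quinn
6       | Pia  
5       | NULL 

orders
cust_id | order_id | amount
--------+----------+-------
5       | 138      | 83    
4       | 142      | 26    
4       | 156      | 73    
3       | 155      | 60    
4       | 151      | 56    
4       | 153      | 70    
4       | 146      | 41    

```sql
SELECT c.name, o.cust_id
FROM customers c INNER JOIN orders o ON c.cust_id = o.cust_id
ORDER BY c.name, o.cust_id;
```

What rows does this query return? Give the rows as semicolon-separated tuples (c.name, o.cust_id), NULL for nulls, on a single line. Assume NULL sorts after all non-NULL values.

INNER JOIN keeps only pairs where the ON condition holds.
Matching on c.cust_id = o.cust_id.
Matched pairs: 7.

(Quinn, 4); (Quinn, 4); (Quinn, 4); (Quinn, 4); (Quinn, 4); (Uma, 5); (NULL, 5)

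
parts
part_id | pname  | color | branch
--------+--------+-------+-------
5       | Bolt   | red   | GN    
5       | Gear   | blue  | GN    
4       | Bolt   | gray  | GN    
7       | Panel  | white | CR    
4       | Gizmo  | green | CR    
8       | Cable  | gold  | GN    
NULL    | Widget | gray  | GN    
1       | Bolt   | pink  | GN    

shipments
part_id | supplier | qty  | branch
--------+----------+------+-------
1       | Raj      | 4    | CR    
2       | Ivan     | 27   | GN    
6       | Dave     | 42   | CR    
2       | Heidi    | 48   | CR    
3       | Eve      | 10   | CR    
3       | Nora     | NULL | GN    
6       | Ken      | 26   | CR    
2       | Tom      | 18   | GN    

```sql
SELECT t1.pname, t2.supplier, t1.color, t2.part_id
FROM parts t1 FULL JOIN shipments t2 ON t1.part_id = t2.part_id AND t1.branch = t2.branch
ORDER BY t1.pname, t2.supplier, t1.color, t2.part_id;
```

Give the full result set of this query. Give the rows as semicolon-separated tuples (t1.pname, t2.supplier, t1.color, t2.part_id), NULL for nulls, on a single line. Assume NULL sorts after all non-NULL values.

FULL OUTER JOIN keeps every row from both sides; unmatched rows get NULL for the other side's columns.
Matching on t1.part_id = t2.part_id AND t1.branch = t2.branch. A NULL in a compared column never satisfies the condition.
- t1 (part_id=5, branch=GN) has no partner → padded with NULL.
- t1 (part_id=5, branch=GN) has no partner → padded with NULL.
- t1 (part_id=4, branch=GN) has no partner → padded with NULL.
- t1 (part_id=7, branch=CR) has no partner → padded with NULL.
- t1 (part_id=4, branch=CR) has no partner → padded with NULL.
- t1 (part_id=8, branch=GN) has no partner → padded with NULL.
- t1 (part_id=NULL, branch=GN) has no partner → padded with NULL.
- t1 (part_id=1, branch=GN) has no partner → padded with NULL.
- plus 8 unmatched t2 row(s), each kept with NULL t1 columns.

(Bolt, NULL, gray, NULL); (Bolt, NULL, pink, NULL); (Bolt, NULL, red, NULL); (Cable, NULL, gold, NULL); (Gear, NULL, blue, NULL); (Gizmo, NULL, green, NULL); (Panel, NULL, white, NULL); (Widget, NULL, gray, NULL); (NULL, Dave, NULL, 6); (NULL, Eve, NULL, 3); (NULL, Heidi, NULL, 2); (NULL, Ivan, NULL, 2); (NULL, Ken, NULL, 6); (NULL, Nora, NULL, 3); (NULL, Raj, NULL, 1); (NULL, Tom, NULL, 2)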